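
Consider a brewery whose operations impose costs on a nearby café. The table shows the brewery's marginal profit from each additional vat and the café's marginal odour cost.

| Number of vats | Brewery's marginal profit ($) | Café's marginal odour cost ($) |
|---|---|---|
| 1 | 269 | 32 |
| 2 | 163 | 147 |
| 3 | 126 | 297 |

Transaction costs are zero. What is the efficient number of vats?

2

Bargaining reaches the level where marginal profit last exceeds marginal odour cost.
That holds through level 2 (163 ≥ 147) but not at 3 (126 < 297).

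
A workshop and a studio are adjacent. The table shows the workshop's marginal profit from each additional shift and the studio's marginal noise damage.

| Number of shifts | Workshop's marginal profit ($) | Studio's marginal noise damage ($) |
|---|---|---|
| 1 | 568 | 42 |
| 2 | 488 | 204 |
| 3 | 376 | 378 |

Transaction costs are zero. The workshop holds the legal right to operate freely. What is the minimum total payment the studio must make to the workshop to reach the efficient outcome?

Left alone the workshop would choose level 3 (marginal profit stays positive).
Efficient level: k* = 2 (marginal profit ≥ marginal noise damage through 2).
The studio must at least cover the workshop's forgone profit from cutting 3→2: 376 = 376.

$376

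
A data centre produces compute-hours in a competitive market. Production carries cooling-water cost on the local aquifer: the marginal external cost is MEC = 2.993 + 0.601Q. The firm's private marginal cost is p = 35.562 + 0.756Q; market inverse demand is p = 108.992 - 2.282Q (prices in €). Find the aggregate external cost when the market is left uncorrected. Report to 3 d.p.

€247.898

Market equilibrium (private): 35.562 + 0.756Q = 108.992 - 2.282Q → Q_m = 24.1705.
Total external cost = ∫₀^{Q_m} (2.993 + 0.601Q) dQ = 2.993×24.1705 + ½×0.601×24.1705² = 247.8983.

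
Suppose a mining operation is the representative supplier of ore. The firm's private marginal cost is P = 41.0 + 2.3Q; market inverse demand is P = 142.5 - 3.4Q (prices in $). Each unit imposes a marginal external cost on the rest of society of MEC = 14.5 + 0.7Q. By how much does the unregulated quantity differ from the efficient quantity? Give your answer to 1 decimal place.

4.2 units

Market equilibrium (private): 41.0 + 2.3Q = 142.5 - 3.4Q → Q_m = 17.8070.
Social marginal cost = private MC + MEC = 55.5 + 3.0Q.
Set SMC = demand: 55.5 + 3.0Q = 142.5 - 3.4Q → Q* = 13.5938.
Gap = |17.8070 − 13.5938| = 4.2132.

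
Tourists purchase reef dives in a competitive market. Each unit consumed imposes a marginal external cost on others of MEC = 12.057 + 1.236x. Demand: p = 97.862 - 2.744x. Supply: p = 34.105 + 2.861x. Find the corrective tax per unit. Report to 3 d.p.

tax = 21.398 per unit

Social marginal benefit = demand − MEC = 85.805 - 3.980x.
Set SMB = MC: 85.805 - 3.980x = 34.105 + 2.861x → x* = 7.5574.
The Pigouvian tax equals MEC at x*: 12.057 + 1.236×7.5574 = 21.3979.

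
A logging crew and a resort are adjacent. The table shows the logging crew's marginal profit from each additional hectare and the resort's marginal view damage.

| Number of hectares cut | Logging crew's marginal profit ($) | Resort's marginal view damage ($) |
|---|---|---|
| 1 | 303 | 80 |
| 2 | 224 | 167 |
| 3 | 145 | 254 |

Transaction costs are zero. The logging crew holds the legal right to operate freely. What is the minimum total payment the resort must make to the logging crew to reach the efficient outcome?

$145

Left alone the logging crew would choose level 3 (marginal profit stays positive).
Efficient level: k* = 2 (marginal profit ≥ marginal view damage through 2).
The resort must at least cover the logging crew's forgone profit from cutting 3→2: 145 = 145.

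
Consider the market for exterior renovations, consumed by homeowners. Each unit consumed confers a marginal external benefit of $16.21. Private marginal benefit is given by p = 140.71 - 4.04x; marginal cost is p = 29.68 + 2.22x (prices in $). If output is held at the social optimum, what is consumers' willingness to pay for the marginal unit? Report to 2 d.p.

Social marginal benefit = demand + MEB = 156.92 - 4.04x.
Set SMB = MC: 156.92 - 4.04x = 29.68 + 2.22x → x* = 20.3259.
Consumer price on the demand curve at x*: 140.71 − 4.04×20.3259 = 58.5934.

P = $58.59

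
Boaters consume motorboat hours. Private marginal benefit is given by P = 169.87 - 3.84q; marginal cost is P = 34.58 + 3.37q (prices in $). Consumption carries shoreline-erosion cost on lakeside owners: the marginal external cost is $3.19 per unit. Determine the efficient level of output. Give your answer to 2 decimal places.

Social marginal benefit = demand − MEC = 166.68 - 3.84q.
Set SMB = MC: 166.68 - 3.84q = 34.58 + 3.37q → q* = 18.3218.

q* = 18.32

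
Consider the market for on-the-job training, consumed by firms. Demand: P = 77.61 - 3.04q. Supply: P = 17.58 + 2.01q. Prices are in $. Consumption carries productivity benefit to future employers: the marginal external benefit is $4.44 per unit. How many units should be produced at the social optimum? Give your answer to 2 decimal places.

q* = 12.77

Social marginal benefit = demand + MEB = 82.05 - 3.04q.
Set SMB = MC: 82.05 - 3.04q = 17.58 + 2.01q → q* = 12.7663.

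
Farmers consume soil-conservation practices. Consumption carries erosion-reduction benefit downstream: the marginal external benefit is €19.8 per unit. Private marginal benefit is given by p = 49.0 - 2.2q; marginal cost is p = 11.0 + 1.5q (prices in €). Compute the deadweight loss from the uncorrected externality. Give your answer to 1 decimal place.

DWL = €53.0

Market equilibrium (private): 11.0 + 1.5q = 49.0 - 2.2q → q_m = 10.2703.
Social marginal benefit = demand + MEB = 68.8 - 2.2q.
Set SMB = MC: 68.8 - 2.2q = 11.0 + 1.5q → q* = 15.6216.
The loss is the area between SMB and MC from q* to q_m; with linear curves that's a triangle of height MEB(q_m).
DWL = ½ × 5.3513 × 19.8000 = 52.9779.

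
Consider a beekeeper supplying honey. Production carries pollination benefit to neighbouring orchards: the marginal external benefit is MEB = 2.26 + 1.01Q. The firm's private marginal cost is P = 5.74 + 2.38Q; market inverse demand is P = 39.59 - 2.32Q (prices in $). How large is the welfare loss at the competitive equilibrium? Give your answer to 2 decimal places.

DWL = $12.32

Market equilibrium (private): 5.74 + 2.38Q = 39.59 - 2.32Q → Q_m = 7.2021.
Social marginal cost = private MC − MEB = 3.48 + 1.37Q.
Set SMC = demand: 3.48 + 1.37Q = 39.59 - 2.32Q → Q* = 9.7859.
Height of the DWL triangle at Q_m is demand(Q_m) − SMC(Q_m) = MEB(Q_m) = 9.5341.
DWL = ½ × 2.5838 × 9.5341 = 12.3171.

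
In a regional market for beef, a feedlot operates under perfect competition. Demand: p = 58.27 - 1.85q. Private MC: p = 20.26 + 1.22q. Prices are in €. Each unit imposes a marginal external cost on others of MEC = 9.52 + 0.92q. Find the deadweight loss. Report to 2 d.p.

DWL = €54.79

Market equilibrium (private): 20.26 + 1.22q = 58.27 - 1.85q → q_m = 12.3811.
Social marginal cost = private MC + MEC = 29.78 + 2.14q.
Set SMC = demand: 29.78 + 2.14q = 58.27 - 1.85q → q* = 7.1404.
Between q* and q_m the wedge SMC − demand runs linearly from 0 to MEC(q_m), so the loss is a triangle.
DWL = ½ × 5.2407 × 20.9106 = 54.7931.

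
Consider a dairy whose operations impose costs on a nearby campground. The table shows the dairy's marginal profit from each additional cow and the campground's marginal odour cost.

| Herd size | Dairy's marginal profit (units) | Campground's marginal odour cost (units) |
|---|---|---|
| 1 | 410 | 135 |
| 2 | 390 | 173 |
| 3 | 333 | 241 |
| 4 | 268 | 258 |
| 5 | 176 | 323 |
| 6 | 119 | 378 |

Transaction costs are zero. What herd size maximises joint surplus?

4

Bargaining reaches the level where marginal profit last exceeds marginal odour cost.
That holds through level 4 (268 ≥ 258) but not at 5 (176 < 323).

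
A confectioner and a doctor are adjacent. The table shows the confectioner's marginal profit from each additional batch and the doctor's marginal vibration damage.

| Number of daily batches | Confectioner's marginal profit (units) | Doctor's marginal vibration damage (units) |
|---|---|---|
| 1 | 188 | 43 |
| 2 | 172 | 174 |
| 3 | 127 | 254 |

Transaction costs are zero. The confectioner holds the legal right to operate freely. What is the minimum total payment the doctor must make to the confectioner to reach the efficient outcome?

299

Left alone the confectioner would choose level 3 (marginal profit stays positive).
Efficient level: k* = 1 (marginal profit ≥ marginal vibration damage through 1).
The doctor must at least cover the confectioner's forgone profit from cutting 3→1: 172 + 127 = 299.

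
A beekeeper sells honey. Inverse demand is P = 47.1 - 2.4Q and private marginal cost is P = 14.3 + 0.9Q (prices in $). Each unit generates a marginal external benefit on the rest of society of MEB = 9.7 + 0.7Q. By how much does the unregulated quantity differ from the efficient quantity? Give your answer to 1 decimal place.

Market equilibrium (private): 14.3 + 0.9Q = 47.1 - 2.4Q → Q_m = 9.9394.
Social marginal cost = private MC − MEB = 4.6 + 0.2Q.
Set SMC = demand: 4.6 + 0.2Q = 47.1 - 2.4Q → Q* = 16.3462.
Gap = |9.9394 − 16.3462| = 6.4068.

6.4 units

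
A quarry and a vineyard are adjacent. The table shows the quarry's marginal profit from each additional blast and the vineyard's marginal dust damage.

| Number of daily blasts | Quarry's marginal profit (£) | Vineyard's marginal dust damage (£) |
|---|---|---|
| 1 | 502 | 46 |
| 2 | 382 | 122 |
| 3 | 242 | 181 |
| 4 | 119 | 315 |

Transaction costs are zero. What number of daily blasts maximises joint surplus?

Bargaining reaches the level where marginal profit last exceeds marginal dust damage.
That holds through level 3 (242 ≥ 181) but not at 4 (119 < 315).

3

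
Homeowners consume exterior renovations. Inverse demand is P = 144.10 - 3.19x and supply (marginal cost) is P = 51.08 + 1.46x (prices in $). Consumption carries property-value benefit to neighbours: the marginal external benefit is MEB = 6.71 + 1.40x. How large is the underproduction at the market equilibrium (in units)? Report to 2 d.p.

10.68 units

Market equilibrium (private): 51.08 + 1.46x = 144.10 - 3.19x → x_m = 20.0043.
Social marginal benefit = demand + MEB = 150.81 - 1.79x.
Set SMB = MC: 150.81 - 1.79x = 51.08 + 1.46x → x* = 30.6862.
Gap = |20.0043 − 30.6862| = 10.6819.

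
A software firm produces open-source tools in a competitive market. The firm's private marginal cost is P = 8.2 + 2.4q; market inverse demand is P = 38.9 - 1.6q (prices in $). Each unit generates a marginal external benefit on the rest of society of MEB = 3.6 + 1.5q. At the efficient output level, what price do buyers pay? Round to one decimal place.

Social marginal cost = private MC − MEB = 4.6 + 0.9q.
Set SMC = demand: 4.6 + 0.9q = 38.9 - 1.6q → q* = 13.7200.
Consumer price on the demand curve at q*: 38.9 − 1.6×13.7200 = 16.9480.

P = $16.9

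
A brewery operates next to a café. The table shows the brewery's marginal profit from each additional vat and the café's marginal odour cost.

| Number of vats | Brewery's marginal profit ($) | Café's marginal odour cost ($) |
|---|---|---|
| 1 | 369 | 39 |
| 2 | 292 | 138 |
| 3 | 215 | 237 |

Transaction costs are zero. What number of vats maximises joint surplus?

2

Bargaining reaches the level where marginal profit last exceeds marginal odour cost.
That holds through level 2 (292 ≥ 138) but not at 3 (215 < 237).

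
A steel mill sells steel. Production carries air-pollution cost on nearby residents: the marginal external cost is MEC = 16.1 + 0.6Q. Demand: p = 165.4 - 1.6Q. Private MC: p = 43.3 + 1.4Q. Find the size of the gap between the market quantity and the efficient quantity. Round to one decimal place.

Market equilibrium (private): 43.3 + 1.4Q = 165.4 - 1.6Q → Q_m = 40.7000.
Social marginal cost = private MC + MEC = 59.4 + 2.0Q.
Set SMC = demand: 59.4 + 2.0Q = 165.4 - 1.6Q → Q* = 29.4444.
Gap = |40.7000 − 29.4444| = 11.2556.

11.3 units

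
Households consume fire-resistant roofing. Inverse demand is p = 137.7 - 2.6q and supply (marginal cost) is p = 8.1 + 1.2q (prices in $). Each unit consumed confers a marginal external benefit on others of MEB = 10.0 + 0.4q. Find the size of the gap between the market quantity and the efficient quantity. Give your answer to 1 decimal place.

7.0 units

Market equilibrium (private): 8.1 + 1.2q = 137.7 - 2.6q → q_m = 34.1053.
Social marginal benefit = demand + MEB = 147.7 - 2.2q.
Set SMB = MC: 147.7 - 2.2q = 8.1 + 1.2q → q* = 41.0588.
Gap = |34.1053 − 41.0588| = 6.9535.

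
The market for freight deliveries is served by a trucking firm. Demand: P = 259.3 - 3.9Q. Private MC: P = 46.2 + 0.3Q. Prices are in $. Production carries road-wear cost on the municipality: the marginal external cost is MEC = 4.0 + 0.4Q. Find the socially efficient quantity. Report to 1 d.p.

Q* = 45.5

Social marginal cost = private MC + MEC = 50.2 + 0.7Q.
Set SMC = demand: 50.2 + 0.7Q = 259.3 - 3.9Q → Q* = 45.4565.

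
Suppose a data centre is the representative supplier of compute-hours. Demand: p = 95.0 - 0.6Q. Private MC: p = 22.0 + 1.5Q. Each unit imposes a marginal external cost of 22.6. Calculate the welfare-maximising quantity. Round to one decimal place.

Q* = 24.0

Social marginal cost = private MC + MEC = 44.6 + 1.5Q.
Set SMC = demand: 44.6 + 1.5Q = 95.0 - 0.6Q → Q* = 24.0000.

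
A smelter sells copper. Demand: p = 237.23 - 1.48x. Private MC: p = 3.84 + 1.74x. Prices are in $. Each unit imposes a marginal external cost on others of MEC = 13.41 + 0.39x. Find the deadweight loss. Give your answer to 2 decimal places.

DWL = $240.59

Market equilibrium (private): 3.84 + 1.74x = 237.23 - 1.48x → x_m = 72.4814.
Social marginal cost = private MC + MEC = 17.25 + 2.13x.
Set SMC = demand: 17.25 + 2.13x = 237.23 - 1.48x → x* = 60.9363.
Height of the DWL triangle at x_m is SMC(x_m) − demand(x_m) = MEC(x_m) = 41.6777.
DWL = ½ × 11.5451 × 41.6777 = 240.5866.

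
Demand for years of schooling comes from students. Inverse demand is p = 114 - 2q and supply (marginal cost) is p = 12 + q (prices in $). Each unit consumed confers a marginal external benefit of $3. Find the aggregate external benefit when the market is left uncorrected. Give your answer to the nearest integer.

Market equilibrium (private): 12 + q = 114 - 2q → q_m = 34.0000.
Total external benefit = MEB × q_m = 3 × 34.0000 = 102.0000.

$102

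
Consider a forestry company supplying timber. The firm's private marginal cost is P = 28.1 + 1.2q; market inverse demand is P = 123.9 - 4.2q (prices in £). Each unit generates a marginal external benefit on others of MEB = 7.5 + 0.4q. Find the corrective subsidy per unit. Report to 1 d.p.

subsidy = £15.8 per unit

Social marginal cost = private MC − MEB = 20.6 + 0.8q.
Set SMC = demand: 20.6 + 0.8q = 123.9 - 4.2q → q* = 20.6600.
The Pigouvian subsidy equals MEB at q*: 7.5 + 0.4×20.6600 = 15.7640.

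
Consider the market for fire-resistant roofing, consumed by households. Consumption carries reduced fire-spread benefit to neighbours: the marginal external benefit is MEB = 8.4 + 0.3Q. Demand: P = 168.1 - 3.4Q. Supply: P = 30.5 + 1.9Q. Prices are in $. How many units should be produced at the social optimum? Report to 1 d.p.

Social marginal benefit = demand + MEB = 176.5 - 3.1Q.
Set SMB = MC: 176.5 - 3.1Q = 30.5 + 1.9Q → Q* = 29.2000.

Q* = 29.2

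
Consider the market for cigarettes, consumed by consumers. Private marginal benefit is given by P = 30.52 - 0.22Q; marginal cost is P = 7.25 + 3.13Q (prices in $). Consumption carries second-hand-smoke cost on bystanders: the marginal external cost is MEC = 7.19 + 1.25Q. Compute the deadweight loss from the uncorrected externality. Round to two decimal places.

DWL = $27.39

Market equilibrium (private): 7.25 + 3.13Q = 30.52 - 0.22Q → Q_m = 6.9463.
Social marginal benefit = demand − MEC = 23.33 - 1.47Q.
Set SMB = MC: 23.33 - 1.47Q = 7.25 + 3.13Q → Q* = 3.4957.
Between Q* and Q_m the wedge MC − SMB runs linearly from 0 to MEC(Q_m), so the loss is a triangle.
DWL = ½ × 3.4506 × 15.8728 = 27.3853.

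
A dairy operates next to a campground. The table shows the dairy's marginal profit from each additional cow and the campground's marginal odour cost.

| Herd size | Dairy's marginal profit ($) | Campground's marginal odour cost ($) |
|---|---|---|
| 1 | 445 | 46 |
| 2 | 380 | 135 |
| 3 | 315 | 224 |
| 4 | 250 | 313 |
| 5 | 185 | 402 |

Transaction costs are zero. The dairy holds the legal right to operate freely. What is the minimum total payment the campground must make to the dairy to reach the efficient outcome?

Left alone the dairy would choose level 5 (marginal profit stays positive).
Efficient level: k* = 3 (marginal profit ≥ marginal odour cost through 3).
The campground must at least cover the dairy's forgone profit from cutting 5→3: 250 + 185 = 435.

$435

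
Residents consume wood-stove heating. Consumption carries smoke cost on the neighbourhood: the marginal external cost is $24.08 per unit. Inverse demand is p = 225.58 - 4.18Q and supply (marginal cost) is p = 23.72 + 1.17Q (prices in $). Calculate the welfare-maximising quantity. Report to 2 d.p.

Q* = 33.23

Social marginal benefit = demand − MEC = 201.50 - 4.18Q.
Set SMB = MC: 201.50 - 4.18Q = 23.72 + 1.17Q → Q* = 33.2299.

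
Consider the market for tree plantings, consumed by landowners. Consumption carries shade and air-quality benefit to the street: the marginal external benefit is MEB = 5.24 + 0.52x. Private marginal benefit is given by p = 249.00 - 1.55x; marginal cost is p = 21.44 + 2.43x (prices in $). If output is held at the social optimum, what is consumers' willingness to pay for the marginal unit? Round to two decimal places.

Social marginal benefit = demand + MEB = 254.24 - 1.03x.
Set SMB = MC: 254.24 - 1.03x = 21.44 + 2.43x → x* = 67.2832.
Consumer price on the demand curve at x*: 249.00 − 1.55×67.2832 = 144.7110.

P = $144.71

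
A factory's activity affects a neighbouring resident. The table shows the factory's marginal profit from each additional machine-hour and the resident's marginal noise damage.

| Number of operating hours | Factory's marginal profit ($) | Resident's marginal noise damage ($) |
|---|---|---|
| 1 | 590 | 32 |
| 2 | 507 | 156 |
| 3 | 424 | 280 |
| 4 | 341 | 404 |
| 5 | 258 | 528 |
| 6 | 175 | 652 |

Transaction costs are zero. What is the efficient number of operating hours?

3

Bargaining reaches the level where marginal profit last exceeds marginal noise damage.
That holds through level 3 (424 ≥ 280) but not at 4 (341 < 404).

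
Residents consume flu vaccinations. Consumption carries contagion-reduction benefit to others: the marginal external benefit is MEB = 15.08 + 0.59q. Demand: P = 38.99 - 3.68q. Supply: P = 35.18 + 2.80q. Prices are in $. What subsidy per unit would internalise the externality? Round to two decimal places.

subsidy = $16.97 per unit

Social marginal benefit = demand + MEB = 54.07 - 3.09q.
Set SMB = MC: 54.07 - 3.09q = 35.18 + 2.80q → q* = 3.2071.
The Pigouvian subsidy equals MEB at q*: 15.08 + 0.59×3.2071 = 16.9722.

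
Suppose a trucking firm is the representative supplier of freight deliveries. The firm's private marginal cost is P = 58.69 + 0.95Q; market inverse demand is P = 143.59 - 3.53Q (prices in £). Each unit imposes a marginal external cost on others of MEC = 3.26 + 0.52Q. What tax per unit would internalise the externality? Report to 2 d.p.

tax = £11.75 per unit

Social marginal cost = private MC + MEC = 61.95 + 1.47Q.
Set SMC = demand: 61.95 + 1.47Q = 143.59 - 3.53Q → Q* = 16.3280.
The Pigouvian tax equals MEC at Q*: 3.26 + 0.52×16.3280 = 11.7506.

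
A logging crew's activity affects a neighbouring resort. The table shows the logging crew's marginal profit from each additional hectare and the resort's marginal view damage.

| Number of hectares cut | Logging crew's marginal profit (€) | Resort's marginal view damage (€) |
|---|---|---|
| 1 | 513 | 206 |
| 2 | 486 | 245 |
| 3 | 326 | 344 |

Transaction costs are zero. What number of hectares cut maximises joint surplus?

2

Bargaining reaches the level where marginal profit last exceeds marginal view damage.
That holds through level 2 (486 ≥ 245) but not at 3 (326 < 344).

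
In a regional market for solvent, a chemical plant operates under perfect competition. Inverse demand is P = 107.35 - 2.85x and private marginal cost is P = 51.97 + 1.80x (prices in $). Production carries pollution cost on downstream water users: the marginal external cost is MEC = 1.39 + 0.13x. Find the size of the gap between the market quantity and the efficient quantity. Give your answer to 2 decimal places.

0.61 units

Market equilibrium (private): 51.97 + 1.80x = 107.35 - 2.85x → x_m = 11.9097.
Social marginal cost = private MC + MEC = 53.36 + 1.93x.
Set SMC = demand: 53.36 + 1.93x = 107.35 - 2.85x → x* = 11.2950.
Gap = |11.9097 − 11.2950| = 0.6147.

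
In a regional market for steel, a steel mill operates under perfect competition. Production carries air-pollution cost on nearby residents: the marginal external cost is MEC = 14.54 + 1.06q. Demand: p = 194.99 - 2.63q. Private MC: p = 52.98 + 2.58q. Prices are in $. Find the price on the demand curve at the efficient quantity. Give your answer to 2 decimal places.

P = $141.52

Social marginal cost = private MC + MEC = 67.52 + 3.64q.
Set SMC = demand: 67.52 + 3.64q = 194.99 - 2.63q → q* = 20.3301.
Consumer price on the demand curve at q*: 194.99 − 2.63×20.3301 = 141.5218.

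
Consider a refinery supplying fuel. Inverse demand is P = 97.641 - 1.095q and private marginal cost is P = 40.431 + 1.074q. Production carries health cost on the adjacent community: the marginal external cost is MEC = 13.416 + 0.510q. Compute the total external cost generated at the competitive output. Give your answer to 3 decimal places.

Market equilibrium (private): 40.431 + 1.074q = 97.641 - 1.095q → q_m = 26.3762.
Total external cost = ∫₀^{q_m} (13.416 + 0.510q) dq = 13.416×26.3762 + ½×0.510×26.3762² = 531.2676.

531.268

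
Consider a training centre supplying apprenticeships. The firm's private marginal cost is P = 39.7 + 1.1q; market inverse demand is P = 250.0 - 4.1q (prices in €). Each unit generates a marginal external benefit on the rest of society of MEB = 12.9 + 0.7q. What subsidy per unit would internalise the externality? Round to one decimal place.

Social marginal cost = private MC − MEB = 26.8 + 0.4q.
Set SMC = demand: 26.8 + 0.4q = 250.0 - 4.1q → q* = 49.6000.
The Pigouvian subsidy equals MEB at q*: 12.9 + 0.7×49.6000 = 47.6200.

subsidy = €47.6 per unit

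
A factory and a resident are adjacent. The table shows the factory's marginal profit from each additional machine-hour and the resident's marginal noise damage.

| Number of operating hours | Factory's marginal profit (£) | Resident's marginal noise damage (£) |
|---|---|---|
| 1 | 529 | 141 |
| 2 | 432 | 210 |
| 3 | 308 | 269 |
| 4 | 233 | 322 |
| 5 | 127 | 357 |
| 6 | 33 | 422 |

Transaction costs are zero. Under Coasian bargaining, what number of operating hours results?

3

Bargaining reaches the level where marginal profit last exceeds marginal noise damage.
That holds through level 3 (308 ≥ 269) but not at 4 (233 < 322).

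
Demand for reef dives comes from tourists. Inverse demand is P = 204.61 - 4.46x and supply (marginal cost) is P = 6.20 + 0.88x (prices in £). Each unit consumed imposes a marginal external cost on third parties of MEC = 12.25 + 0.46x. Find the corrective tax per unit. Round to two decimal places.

tax = £27.01 per unit

Social marginal benefit = demand − MEC = 192.36 - 4.92x.
Set SMB = MC: 192.36 - 4.92x = 6.20 + 0.88x → x* = 32.0966.
The Pigouvian tax equals MEC at x*: 12.25 + 0.46×32.0966 = 27.0144.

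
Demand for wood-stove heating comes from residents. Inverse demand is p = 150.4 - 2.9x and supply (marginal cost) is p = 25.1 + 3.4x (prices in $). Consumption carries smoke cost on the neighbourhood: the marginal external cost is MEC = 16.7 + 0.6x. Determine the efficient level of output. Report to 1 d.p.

x* = 15.7

Social marginal benefit = demand − MEC = 133.7 - 3.5x.
Set SMB = MC: 133.7 - 3.5x = 25.1 + 3.4x → x* = 15.7391.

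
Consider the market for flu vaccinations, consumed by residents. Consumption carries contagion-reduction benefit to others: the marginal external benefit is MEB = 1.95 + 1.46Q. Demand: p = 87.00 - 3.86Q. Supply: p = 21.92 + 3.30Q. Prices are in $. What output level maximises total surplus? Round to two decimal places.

Q* = 11.76

Social marginal benefit = demand + MEB = 88.95 - 2.40Q.
Set SMB = MC: 88.95 - 2.40Q = 21.92 + 3.30Q → Q* = 11.7596.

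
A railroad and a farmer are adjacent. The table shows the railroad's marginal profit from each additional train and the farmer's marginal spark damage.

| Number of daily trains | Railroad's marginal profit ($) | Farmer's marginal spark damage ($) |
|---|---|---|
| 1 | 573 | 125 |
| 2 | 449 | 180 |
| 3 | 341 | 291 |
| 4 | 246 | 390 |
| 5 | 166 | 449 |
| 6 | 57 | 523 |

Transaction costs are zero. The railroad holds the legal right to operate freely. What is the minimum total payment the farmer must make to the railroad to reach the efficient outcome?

$469

Left alone the railroad would choose level 6 (marginal profit stays positive).
Efficient level: k* = 3 (marginal profit ≥ marginal spark damage through 3).
The farmer must at least cover the railroad's forgone profit from cutting 6→3: 246 + 166 + 57 = 469.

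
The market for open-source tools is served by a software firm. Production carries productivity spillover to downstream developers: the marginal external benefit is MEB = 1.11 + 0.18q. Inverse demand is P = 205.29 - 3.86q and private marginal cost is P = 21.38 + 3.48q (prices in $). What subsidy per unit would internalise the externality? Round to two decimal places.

Social marginal cost = private MC − MEB = 20.27 + 3.30q.
Set SMC = demand: 20.27 + 3.30q = 205.29 - 3.86q → q* = 25.8408.
The Pigouvian subsidy equals MEB at q*: 1.11 + 0.18×25.8408 = 5.7613.

subsidy = $5.76 per unit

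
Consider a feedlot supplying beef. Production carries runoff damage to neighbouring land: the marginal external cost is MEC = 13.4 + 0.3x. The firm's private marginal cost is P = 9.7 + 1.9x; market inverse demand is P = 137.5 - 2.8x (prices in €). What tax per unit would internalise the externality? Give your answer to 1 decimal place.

Social marginal cost = private MC + MEC = 23.1 + 2.2x.
Set SMC = demand: 23.1 + 2.2x = 137.5 - 2.8x → x* = 22.8800.
The Pigouvian tax equals MEC at x*: 13.4 + 0.3×22.8800 = 20.2640.

tax = €20.3 per unit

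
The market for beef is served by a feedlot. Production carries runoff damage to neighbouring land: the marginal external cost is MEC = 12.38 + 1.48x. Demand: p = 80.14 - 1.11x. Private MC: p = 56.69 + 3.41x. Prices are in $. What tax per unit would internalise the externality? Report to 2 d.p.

tax = $15.11 per unit

Social marginal cost = private MC + MEC = 69.07 + 4.89x.
Set SMC = demand: 69.07 + 4.89x = 80.14 - 1.11x → x* = 1.8450.
The Pigouvian tax equals MEC at x*: 12.38 + 1.48×1.8450 = 15.1106.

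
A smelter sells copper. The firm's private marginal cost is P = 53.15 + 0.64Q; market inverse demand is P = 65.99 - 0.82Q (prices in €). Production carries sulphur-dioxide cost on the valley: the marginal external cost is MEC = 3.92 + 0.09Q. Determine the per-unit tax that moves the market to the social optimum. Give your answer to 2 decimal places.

Social marginal cost = private MC + MEC = 57.07 + 0.73Q.
Set SMC = demand: 57.07 + 0.73Q = 65.99 - 0.82Q → Q* = 5.7548.
The Pigouvian tax equals MEC at Q*: 3.92 + 0.09×5.7548 = 4.4379.

tax = €4.44 per unit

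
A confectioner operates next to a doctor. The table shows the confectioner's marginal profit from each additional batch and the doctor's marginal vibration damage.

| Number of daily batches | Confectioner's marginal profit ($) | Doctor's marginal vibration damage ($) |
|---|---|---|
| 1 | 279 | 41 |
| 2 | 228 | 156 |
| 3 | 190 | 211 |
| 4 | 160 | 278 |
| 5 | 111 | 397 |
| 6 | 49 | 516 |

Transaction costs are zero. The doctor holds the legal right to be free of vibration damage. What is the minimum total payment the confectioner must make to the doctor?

Efficient level: marginal profit ≥ marginal vibration damage through level 2, so k* = 2.
With the doctor holding the right, the confectioner must at least compensate total damage at k*: 41 + 156 = 197.

$197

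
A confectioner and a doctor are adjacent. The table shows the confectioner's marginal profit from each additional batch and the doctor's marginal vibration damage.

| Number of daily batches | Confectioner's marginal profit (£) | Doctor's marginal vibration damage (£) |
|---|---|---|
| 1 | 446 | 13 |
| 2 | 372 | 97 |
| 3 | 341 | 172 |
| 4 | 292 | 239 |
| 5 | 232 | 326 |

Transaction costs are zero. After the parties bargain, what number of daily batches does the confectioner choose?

Bargaining reaches the level where marginal profit last exceeds marginal vibration damage.
That holds through level 4 (292 ≥ 239) but not at 5 (232 < 326).

4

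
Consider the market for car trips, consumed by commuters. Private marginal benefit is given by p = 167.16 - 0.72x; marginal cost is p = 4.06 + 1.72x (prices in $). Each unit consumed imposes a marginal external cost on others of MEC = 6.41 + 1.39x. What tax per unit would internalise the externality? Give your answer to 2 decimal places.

Social marginal benefit = demand − MEC = 160.75 - 2.11x.
Set SMB = MC: 160.75 - 2.11x = 4.06 + 1.72x → x* = 40.9112.
The Pigouvian tax equals MEC at x*: 6.41 + 1.39×40.9112 = 63.2766.

tax = $63.28 per unit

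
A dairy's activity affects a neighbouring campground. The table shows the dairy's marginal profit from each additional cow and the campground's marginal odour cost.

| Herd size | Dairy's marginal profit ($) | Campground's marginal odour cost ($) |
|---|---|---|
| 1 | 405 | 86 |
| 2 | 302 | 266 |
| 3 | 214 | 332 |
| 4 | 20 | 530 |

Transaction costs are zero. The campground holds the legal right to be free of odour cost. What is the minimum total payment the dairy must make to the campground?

$352

Efficient level: marginal profit ≥ marginal odour cost through level 2, so k* = 2.
With the campground holding the right, the dairy must at least compensate total damage at k*: 86 + 266 = 352.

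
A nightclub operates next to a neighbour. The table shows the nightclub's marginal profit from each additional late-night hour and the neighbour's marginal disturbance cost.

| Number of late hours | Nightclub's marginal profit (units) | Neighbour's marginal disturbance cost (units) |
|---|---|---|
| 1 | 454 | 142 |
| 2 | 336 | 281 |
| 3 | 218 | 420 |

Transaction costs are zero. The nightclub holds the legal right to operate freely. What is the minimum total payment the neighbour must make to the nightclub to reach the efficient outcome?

Left alone the nightclub would choose level 3 (marginal profit stays positive).
Efficient level: k* = 2 (marginal profit ≥ marginal disturbance cost through 2).
The neighbour must at least cover the nightclub's forgone profit from cutting 3→2: 218 = 218.

218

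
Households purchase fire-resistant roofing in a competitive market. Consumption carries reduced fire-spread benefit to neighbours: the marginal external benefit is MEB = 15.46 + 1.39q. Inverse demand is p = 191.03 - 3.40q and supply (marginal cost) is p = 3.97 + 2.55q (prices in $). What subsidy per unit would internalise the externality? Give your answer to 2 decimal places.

subsidy = $77.19 per unit

Social marginal benefit = demand + MEB = 206.49 - 2.01q.
Set SMB = MC: 206.49 - 2.01q = 3.97 + 2.55q → q* = 44.4123.
The Pigouvian subsidy equals MEB at q*: 15.46 + 1.39×44.4123 = 77.1931.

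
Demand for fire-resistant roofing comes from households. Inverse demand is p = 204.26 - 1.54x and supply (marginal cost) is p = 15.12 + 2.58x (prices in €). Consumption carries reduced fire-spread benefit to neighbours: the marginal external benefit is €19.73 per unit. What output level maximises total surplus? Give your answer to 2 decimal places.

x* = 50.70

Social marginal benefit = demand + MEB = 223.99 - 1.54x.
Set SMB = MC: 223.99 - 1.54x = 15.12 + 2.58x → x* = 50.6966.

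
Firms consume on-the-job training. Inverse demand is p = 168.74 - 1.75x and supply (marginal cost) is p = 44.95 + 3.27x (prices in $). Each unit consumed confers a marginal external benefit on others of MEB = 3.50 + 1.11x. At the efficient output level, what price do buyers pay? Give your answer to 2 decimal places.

P = $111.77

Social marginal benefit = demand + MEB = 172.24 - 0.64x.
Set SMB = MC: 172.24 - 0.64x = 44.95 + 3.27x → x* = 32.5550.
Consumer price on the demand curve at x*: 168.74 − 1.75×32.5550 = 111.7688.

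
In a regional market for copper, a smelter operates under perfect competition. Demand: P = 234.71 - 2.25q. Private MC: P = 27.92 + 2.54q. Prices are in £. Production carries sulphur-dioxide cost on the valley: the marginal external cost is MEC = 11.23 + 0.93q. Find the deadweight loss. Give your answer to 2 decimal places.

Market equilibrium (private): 27.92 + 2.54q = 234.71 - 2.25q → q_m = 43.1712.
Social marginal cost = private MC + MEC = 39.15 + 3.47q.
Set SMC = demand: 39.15 + 3.47q = 234.71 - 2.25q → q* = 34.1888.
The welfare-loss triangle has base |q_m − q*| and height MEC(q_m) (the vertical gap between SMC and demand is zero at q* and MEC at q_m).
DWL = ½ × 8.9824 × 51.3792 = 230.7543.

DWL = £230.75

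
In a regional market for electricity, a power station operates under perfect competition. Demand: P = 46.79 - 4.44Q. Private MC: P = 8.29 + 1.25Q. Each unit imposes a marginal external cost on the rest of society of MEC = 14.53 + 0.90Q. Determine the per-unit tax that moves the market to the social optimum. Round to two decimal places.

tax = 17.80 per unit

Social marginal cost = private MC + MEC = 22.82 + 2.15Q.
Set SMC = demand: 22.82 + 2.15Q = 46.79 - 4.44Q → Q* = 3.6373.
The Pigouvian tax equals MEC at Q*: 14.53 + 0.90×3.6373 = 17.8036.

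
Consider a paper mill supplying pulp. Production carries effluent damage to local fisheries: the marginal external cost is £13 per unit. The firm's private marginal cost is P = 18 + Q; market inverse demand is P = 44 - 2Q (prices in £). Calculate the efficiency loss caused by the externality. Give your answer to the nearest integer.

DWL = £28

Market equilibrium (private): 18 + Q = 44 - 2Q → Q_m = 8.6667.
Social marginal cost = private MC + MEC = 31 + Q.
Set SMC = demand: 31 + Q = 44 - 2Q → Q* = 4.3333.
Between Q* and Q_m the wedge SMC − demand runs linearly from 0 to MEC(Q_m), so the loss is a triangle.
DWL = ½ × 4.3334 × 13.0000 = 28.1671.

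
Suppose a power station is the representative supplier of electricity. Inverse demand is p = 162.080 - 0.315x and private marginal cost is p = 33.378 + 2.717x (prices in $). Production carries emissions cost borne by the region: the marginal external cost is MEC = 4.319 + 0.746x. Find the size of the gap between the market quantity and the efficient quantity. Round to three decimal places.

Market equilibrium (private): 33.378 + 2.717x = 162.080 - 0.315x → x_m = 42.4479.
Social marginal cost = private MC + MEC = 37.697 + 3.463x.
Set SMC = demand: 37.697 + 3.463x = 162.080 - 0.315x → x* = 32.9230.
Gap = |42.4479 − 32.9230| = 9.5249.

9.525 units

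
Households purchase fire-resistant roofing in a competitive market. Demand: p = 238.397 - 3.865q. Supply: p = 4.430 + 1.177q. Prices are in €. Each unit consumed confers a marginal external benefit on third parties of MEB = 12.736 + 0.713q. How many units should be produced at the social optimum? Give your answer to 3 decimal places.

q* = 56.988

Social marginal benefit = demand + MEB = 251.133 - 3.152q.
Set SMB = MC: 251.133 - 3.152q = 4.430 + 1.177q → q* = 56.9884.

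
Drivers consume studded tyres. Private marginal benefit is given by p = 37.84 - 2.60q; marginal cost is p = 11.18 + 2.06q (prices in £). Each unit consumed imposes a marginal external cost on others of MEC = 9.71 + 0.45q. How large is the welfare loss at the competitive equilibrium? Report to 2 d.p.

Market equilibrium (private): 11.18 + 2.06q = 37.84 - 2.60q → q_m = 5.7210.
Social marginal benefit = demand − MEC = 28.13 - 3.05q.
Set SMB = MC: 28.13 - 3.05q = 11.18 + 2.06q → q* = 3.3170.
The welfare-loss triangle has base |q_m − q*| and height MEC(q_m) (the vertical gap between SMB and MC is zero at q* and MEC at q_m).
DWL = ½ × 2.4040 × 12.2845 = 14.7660.

DWL = £14.77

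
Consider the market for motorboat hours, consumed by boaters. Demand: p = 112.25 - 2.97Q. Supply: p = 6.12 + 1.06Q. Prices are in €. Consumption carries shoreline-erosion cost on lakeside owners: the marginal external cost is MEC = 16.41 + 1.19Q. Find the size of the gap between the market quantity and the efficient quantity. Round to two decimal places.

Market equilibrium (private): 6.12 + 1.06Q = 112.25 - 2.97Q → Q_m = 26.3350.
Social marginal benefit = demand − MEC = 95.84 - 4.16Q.
Set SMB = MC: 95.84 - 4.16Q = 6.12 + 1.06Q → Q* = 17.1877.
Gap = |26.3350 − 17.1877| = 9.1473.

9.15 units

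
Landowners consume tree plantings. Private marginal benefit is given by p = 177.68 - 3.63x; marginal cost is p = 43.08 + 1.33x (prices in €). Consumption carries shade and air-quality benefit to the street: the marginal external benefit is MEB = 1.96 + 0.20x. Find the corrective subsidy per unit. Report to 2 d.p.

Social marginal benefit = demand + MEB = 179.64 - 3.43x.
Set SMB = MC: 179.64 - 3.43x = 43.08 + 1.33x → x* = 28.6891.
The Pigouvian subsidy equals MEB at x*: 1.96 + 0.20×28.6891 = 7.6978.

subsidy = €7.70 per unit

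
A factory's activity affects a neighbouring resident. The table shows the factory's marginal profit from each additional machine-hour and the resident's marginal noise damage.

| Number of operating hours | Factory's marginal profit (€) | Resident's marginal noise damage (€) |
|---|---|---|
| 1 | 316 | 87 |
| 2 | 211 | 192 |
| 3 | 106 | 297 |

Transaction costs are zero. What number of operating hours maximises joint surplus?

Bargaining reaches the level where marginal profit last exceeds marginal noise damage.
That holds through level 2 (211 ≥ 192) but not at 3 (106 < 297).

2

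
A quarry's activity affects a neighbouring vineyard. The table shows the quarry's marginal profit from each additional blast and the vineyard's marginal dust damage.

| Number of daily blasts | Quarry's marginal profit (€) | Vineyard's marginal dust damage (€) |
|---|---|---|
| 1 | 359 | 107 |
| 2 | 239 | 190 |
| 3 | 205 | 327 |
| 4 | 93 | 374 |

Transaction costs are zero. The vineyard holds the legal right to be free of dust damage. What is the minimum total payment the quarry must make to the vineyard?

€297

Efficient level: marginal profit ≥ marginal dust damage through level 2, so k* = 2.
With the vineyard holding the right, the quarry must at least compensate total damage at k*: 107 + 190 = 297.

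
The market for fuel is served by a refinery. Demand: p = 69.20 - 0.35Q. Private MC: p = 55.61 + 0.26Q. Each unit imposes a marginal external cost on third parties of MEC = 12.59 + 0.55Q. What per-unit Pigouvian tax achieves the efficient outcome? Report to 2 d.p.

Social marginal cost = private MC + MEC = 68.20 + 0.81Q.
Set SMC = demand: 68.20 + 0.81Q = 69.20 - 0.35Q → Q* = 0.8621.
The Pigouvian tax equals MEC at Q*: 12.59 + 0.55×0.8621 = 13.0642.

tax = 13.06 per unit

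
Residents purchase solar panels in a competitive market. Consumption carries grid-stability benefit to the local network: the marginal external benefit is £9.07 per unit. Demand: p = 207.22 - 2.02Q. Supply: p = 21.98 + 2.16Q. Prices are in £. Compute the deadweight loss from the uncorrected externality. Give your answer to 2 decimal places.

DWL = £9.84

Market equilibrium (private): 21.98 + 2.16Q = 207.22 - 2.02Q → Q_m = 44.3158.
Social marginal benefit = demand + MEB = 216.29 - 2.02Q.
Set SMB = MC: 216.29 - 2.02Q = 21.98 + 2.16Q → Q* = 46.4856.
The loss is the area between SMB and MC from Q* to Q_m; with linear curves that's a triangle of height MEB(Q_m).
DWL = ½ × 2.1698 × 9.0700 = 9.8400.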